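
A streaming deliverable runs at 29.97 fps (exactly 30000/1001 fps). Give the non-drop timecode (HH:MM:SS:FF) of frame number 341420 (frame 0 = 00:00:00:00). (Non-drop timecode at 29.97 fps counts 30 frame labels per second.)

03:09:40:20

341420 ÷ 30 = 11380 full seconds, remainder 20 frames.
11380 s = 3 h 9 min 40 s.
Timecode: 03:09:40:20.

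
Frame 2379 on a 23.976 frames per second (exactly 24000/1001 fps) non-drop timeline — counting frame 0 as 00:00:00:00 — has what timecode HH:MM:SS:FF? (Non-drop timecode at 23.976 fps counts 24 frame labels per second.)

2379 ÷ 24 = 99 full seconds, remainder 3 frames.
99 s = 0 h 1 min 39 s.
Timecode: 00:01:39:03.

00:01:39:03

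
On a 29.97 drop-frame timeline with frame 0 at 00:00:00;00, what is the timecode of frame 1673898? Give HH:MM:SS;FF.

15:30:52;12

Each 10-minute DF block holds 10 × 60 × 30 − 9 × 2 = 17982 frames. 1673898 ÷ 17982 → 93 full blocks, remainder 1572.
Within the partial block the first minute is 1800 frames and each further minute 1798, so 0 further minute boundaries passed. Total skipped labels = 18 × 93 + 2 × 0 = 1674.
Non-drop label index = 1673898 + 1674 = 1675572; at 30 labels/s that is 15:30:52:12, i.e. DF 15:30:52;12.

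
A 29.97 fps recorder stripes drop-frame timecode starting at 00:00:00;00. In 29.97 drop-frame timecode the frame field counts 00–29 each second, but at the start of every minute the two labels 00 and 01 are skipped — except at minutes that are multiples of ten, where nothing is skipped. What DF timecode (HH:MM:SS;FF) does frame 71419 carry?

00:39:43;01

Ten DF minutes hold 17982 frames, so frame 71419 lies in block 3 (frames 53946–71927) with 17473 frames into that block.
The block's first minute is 1800 frames and the rest 1798 each; 17473 frames reaches minute 9, so 3 × 18 + 9 × 2 = 72 labels have been skipped so far.
Adding those back, label number 71419 + 72 = 71491 at 30 labels/s is 2383 s + 1 f = 0 h 39 min 43 s frame 1, i.e. 00:39:43;01.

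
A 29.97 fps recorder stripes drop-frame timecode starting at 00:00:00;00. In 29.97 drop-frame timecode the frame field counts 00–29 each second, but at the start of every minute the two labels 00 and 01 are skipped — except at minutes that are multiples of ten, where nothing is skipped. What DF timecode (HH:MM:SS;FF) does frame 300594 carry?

02:47:09;26

Ten DF minutes hold 17982 frames, so frame 300594 lies in block 16 (frames 287712–305693) with 12882 frames into that block.
The block's first minute is 1800 frames and the rest 1798 each; 12882 frames reaches minute 7, so 16 × 18 + 7 × 2 = 302 labels have been skipped so far.
Adding those back, label number 300594 + 302 = 300896 at 30 labels/s is 10029 s + 26 f = 2 h 47 min 9 s frame 26, i.e. 02:47:09;26.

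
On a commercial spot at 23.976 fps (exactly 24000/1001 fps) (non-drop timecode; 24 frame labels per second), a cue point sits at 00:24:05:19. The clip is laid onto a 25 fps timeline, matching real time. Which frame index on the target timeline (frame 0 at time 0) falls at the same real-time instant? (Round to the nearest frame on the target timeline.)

Source frame index: (0×3600 + 24×60 + 5) × 24 + 19 = 34699.
Real time: 34699 / (24000/1001) = 34733699/24000 s.
Target frame: (34733699/24000) × (25) = 34733699/960 ≈ 36180.936 → 36181.

frame 36181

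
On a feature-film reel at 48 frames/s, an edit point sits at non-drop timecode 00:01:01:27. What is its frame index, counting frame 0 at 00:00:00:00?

Total seconds to the label: (0 × 3600 + 1 × 60 + 1) = 61.
Frame index = 61 × 48 + 27 = 2955.

frame 2955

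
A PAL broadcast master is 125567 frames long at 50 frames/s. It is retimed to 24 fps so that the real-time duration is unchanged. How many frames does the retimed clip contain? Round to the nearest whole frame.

60272 frames

Frames at target rate = 125567 × (24) / (50) = 1506804/25 ≈ 60272.160.
Nearest whole frame: 60272.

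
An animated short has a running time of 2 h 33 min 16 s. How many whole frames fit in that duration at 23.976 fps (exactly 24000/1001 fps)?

2 h 33 min 16 s = 9196 s.
Frames = 9196 × 24000/1001 = 20064000/91 ≈ 220483.5165.
Complete frames: 220483.

220483 frames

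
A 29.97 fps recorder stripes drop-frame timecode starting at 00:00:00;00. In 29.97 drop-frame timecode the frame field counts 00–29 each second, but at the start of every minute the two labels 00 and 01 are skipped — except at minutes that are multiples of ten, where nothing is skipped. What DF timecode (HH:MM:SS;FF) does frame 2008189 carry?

18:36:46;19

Each 10-minute DF block holds 10 × 60 × 30 − 9 × 2 = 17982 frames. 2008189 ÷ 17982 → 111 full blocks, remainder 12187.
Within the partial block the first minute is 1800 frames and each further minute 1798, so 6 further minute boundaries passed. Total skipped labels = 18 × 111 + 2 × 6 = 2010.
Non-drop label index = 2008189 + 2010 = 2010199; at 30 labels/s that is 18:36:46:19, i.e. DF 18:36:46;19.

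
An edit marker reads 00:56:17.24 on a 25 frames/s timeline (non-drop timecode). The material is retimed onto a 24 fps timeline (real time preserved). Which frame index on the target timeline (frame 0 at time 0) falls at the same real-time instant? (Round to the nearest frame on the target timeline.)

Source frame index: (0×3600 + 56×60 + 17) × 25 + 24 = 84449.
Real time: 84449 / (25) = 84449/25 s.
Target frame: (84449/25) × (24) = 2026776/25 ≈ 81071.040 → 81071.

frame 81071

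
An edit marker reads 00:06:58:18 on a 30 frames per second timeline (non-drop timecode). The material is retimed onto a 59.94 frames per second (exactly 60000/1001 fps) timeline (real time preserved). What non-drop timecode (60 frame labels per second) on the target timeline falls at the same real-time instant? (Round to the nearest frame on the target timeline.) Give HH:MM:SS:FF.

Source frame index: (0×3600 + 6×60 + 58) × 30 + 18 = 12558.
Real time: 12558 / (30) = 2093/5 s.
Target frame: (2093/5) × (60000/1001) = 276000/11 ≈ 25090.909 → 25091.
At 60 labels/s: frame 25091 → 00:06:58:11.

00:06:58:11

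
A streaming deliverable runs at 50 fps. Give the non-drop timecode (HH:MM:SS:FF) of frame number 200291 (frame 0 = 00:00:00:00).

200291 ÷ 50 = 4005 full seconds, remainder 41 frames.
4005 s = 1 h 6 min 45 s.
Timecode: 01:06:45:41.

01:06:45:41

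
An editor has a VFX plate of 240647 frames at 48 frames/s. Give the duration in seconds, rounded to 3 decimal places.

5013.479 seconds

Running time = 240647 × 1/48 = 240647/48 s ≈ 5013.479 s.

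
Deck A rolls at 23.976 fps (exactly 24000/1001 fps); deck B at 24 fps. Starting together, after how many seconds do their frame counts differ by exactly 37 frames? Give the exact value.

The gap grows by |24 − 24000/1001| = 24/1001 frames per second.
Time for a 37-frame gap: 37 ÷ (24/1001) = 37037/24 s.

37037/24 seconds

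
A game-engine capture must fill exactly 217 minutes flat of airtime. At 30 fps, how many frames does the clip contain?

390600 frames

217 min = 13020 s.
Frames = 13020 × 30 = 390600.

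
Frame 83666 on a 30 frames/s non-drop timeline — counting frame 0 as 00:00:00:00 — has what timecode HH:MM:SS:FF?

00:46:28:26

83666 ÷ 30 = 2788 full seconds, remainder 26 frames.
2788 s = 0 h 46 min 28 s.
Timecode: 00:46:28:26.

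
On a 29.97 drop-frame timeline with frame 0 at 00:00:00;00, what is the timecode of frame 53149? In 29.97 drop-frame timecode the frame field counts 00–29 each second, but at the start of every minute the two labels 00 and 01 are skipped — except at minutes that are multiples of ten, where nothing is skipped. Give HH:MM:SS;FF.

Each 10-minute DF block holds 10 × 60 × 30 − 9 × 2 = 17982 frames. 53149 ÷ 17982 → 2 full blocks, remainder 17185.
Within the partial block the first minute is 1800 frames and each further minute 1798, so 9 further minute boundaries passed. Total skipped labels = 18 × 2 + 2 × 9 = 54.
Non-drop label index = 53149 + 54 = 53203; at 30 labels/s that is 00:29:33:13, i.e. DF 00:29:33;13.

00:29:33;13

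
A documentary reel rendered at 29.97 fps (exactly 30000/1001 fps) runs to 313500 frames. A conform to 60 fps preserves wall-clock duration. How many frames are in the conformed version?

Target frames = source frames × (target rate / source rate) = 313500 × (60)/(30000/1001) = 313500 × 1001/500 = 627627.

627627 frames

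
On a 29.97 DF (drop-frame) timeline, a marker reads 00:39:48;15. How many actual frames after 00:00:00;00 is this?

Complete 10-minute blocks: 3, each 17982 frames → 53946.
Remaining 9 whole minutes in the current block: 1800 + 8 × 1798 = 16184 frames.
Within the current minute: 48 × 30 + 15 − 2 = 1453 (labels ;00/;01 skipped at this minute). Total = 53946 + 16184 + 1453 = 71583.

71583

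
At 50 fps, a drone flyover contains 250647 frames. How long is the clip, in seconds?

Running time = 250647 / (50) = 5012.94 s.

5012.94 seconds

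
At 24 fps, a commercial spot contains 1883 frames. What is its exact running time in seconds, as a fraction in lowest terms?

Running time = 1883 ÷ (24) = 1883 × 1/24 = 1883/24 s.

1883/24 seconds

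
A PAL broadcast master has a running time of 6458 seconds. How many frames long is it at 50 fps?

322900 frames

Frames = 6458 × 50 = 322900.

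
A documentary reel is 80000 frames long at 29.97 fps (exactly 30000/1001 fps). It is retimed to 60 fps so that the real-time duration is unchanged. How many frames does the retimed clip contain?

Target frames = source frames × (target rate / source rate) = 80000 × (60)/(30000/1001) = 80000 × 1001/500 = 160160.

160160 frames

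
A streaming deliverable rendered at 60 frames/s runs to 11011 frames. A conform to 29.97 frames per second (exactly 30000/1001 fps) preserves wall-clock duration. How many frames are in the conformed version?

5500 frames

Target frames = source frames × (target rate / source rate) = 11011 × (30000/1001)/(60) = 11011 × 500/1001 = 5500.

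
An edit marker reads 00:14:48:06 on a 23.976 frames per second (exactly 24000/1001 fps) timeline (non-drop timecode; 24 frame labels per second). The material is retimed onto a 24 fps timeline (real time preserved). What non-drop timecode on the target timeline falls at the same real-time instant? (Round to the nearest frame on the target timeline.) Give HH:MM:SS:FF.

00:14:49:03

Source frame index: (0×3600 + 14×60 + 48) × 24 + 6 = 21318.
Real time: 21318 / (24000/1001) = 3556553/4000 s.
Target frame: (3556553/4000) × (24) = 10669659/500 ≈ 21339.318 → 21339.
At 24 labels/s: frame 21339 → 00:14:49:03.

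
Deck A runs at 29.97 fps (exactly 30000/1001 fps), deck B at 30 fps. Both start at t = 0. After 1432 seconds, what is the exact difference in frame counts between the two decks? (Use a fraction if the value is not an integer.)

A emits 30000/1001 × 1432 = 42960000/1001 frames; B emits 30 × 1432 = 42960.
Difference = 42960/1001 frames (≈ 42.9171); B is ahead of A.

42960/1001 frames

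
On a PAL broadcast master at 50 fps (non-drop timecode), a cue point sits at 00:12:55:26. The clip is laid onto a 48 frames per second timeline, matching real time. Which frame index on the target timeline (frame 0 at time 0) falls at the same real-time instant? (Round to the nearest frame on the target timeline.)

frame 37225

Source frame index: (0×3600 + 12×60 + 55) × 50 + 26 = 38776.
Real time: 38776 / (50) = 19388/25 s.
Target frame: (19388/25) × (48) = 930624/25 ≈ 37224.960 → 37225.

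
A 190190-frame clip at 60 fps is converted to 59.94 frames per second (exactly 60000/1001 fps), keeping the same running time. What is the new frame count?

190000 frames

Target frames = source frames × (target rate / source rate) = 190190 × (60000/1001)/(60) = 190190 × 1000/1001 = 190000.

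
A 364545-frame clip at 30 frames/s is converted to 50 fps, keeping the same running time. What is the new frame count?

Frames at target rate = 364545 × (50) / (30) = 607575.

607575 frames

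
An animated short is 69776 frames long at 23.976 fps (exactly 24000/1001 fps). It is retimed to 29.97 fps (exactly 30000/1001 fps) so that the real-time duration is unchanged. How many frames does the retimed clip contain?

87220 frames

Target frames = source frames × (target rate / source rate) = 69776 × (30000/1001)/(24000/1001) = 69776 × 5/4 = 87220.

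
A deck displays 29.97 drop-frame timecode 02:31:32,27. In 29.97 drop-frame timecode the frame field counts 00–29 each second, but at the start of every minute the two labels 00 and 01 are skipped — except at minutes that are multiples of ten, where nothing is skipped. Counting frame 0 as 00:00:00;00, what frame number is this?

272515

As if non-drop at 30 labels/s: (2 × 3600 + 31 × 60 + 32) × 30 + 27 = 272787.
Minute boundaries passed: 151; those not divisible by 10: 151 − 15 = 136; dropped labels = 2 × 136 = 272.
Actual frame index = 272787 − 272 = 272515.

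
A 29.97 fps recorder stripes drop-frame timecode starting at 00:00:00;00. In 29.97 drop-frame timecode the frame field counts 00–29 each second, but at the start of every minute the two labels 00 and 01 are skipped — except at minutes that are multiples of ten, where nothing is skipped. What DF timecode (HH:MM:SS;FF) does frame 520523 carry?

Ten DF minutes hold 17982 frames, so frame 520523 lies in block 28 (frames 503496–521477) with 17027 frames into that block.
The block's first minute is 1800 frames and the rest 1798 each; 17027 frames reaches minute 9, so 28 × 18 + 9 × 2 = 522 labels have been skipped so far.
Adding those back, label number 520523 + 522 = 521045 at 30 labels/s is 17368 s + 5 f = 4 h 49 min 28 s frame 5, i.e. 04:49:28;05.

04:49:28;05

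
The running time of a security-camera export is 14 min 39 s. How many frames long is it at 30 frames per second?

14 min 39 s = 879 s.
Frames = 879 × 30 = 26370.

26370 frames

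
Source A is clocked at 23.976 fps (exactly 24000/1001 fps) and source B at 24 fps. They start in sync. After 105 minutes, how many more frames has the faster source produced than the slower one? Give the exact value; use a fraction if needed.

105 min = 6300 s.
A emits 24000/1001 × 6300 = 21600000/143 frames; B emits 24 × 6300 = 151200.
Difference = 21600/143 frames (≈ 151.0490); B is ahead of A.

21600/143 frames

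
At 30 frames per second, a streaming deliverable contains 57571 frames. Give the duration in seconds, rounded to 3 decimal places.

1919.033 seconds

Running time = 57571 × 1/30 = 57571/30 s ≈ 1919.033 s.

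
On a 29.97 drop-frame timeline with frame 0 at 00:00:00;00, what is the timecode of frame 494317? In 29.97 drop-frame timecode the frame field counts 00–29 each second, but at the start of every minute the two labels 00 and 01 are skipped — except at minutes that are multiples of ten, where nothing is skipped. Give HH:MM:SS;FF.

Ten DF minutes hold 17982 frames, so frame 494317 lies in block 27 (frames 485514–503495) with 8803 frames into that block.
The block's first minute is 1800 frames and the rest 1798 each; 8803 frames reaches minute 4, so 27 × 18 + 4 × 2 = 494 labels have been skipped so far.
Adding those back, label number 494317 + 494 = 494811 at 30 labels/s is 16493 s + 21 f = 4 h 34 min 53 s frame 21, i.e. 04:34:53;21.

04:34:53;21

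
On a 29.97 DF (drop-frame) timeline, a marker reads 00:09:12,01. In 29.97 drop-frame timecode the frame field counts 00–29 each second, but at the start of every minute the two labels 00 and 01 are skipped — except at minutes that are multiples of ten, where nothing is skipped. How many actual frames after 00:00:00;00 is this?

Complete 10-minute blocks: 0, each 17982 frames → 0.
Remaining 9 whole minutes in the current block: 1800 + 8 × 1798 = 16184 frames.
Within the current minute: 12 × 30 + 1 − 2 = 359 (labels ;00/;01 skipped at this minute). Total = 0 + 16184 + 359 = 16543.

16543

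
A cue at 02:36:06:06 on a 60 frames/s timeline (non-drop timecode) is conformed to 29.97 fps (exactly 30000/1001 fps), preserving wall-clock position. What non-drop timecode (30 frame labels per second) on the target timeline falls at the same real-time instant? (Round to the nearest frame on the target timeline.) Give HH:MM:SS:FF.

Source frame index: (2×3600 + 36×60 + 6) × 60 + 6 = 561966.
Real time: 561966 / (60) = 93661/10 s.
Target frame: (93661/10) × (30000/1001) = 280983000/1001 ≈ 280702.298 → 280702.
At 30 labels/s: frame 280702 → 02:35:56:22.

02:35:56:22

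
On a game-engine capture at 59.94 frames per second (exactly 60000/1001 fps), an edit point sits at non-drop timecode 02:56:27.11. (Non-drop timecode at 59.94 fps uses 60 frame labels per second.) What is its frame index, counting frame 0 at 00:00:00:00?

Total seconds to the label: (2 × 3600 + 56 × 60 + 27) = 10587.
Frame index = 10587 × 60 + 11 = 635231.

635231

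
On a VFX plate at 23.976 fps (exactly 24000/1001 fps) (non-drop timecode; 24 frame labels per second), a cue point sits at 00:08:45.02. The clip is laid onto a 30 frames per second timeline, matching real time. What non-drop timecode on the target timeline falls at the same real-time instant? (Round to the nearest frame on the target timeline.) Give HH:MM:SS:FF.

00:08:45:18

Source frame index: (0×3600 + 8×60 + 45) × 24 + 2 = 12602.
Real time: 12602 / (24000/1001) = 6307301/12000 s.
Target frame: (6307301/12000) × (30) = 6307301/400 ≈ 15768.253 → 15768.
At 30 labels/s: frame 15768 → 00:08:45:18.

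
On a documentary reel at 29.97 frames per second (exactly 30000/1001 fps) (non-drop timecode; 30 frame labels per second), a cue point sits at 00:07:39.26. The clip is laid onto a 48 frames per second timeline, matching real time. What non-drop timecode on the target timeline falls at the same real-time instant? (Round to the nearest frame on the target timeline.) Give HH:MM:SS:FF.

00:07:40:16

Source frame index: (0×3600 + 7×60 + 39) × 30 + 26 = 13796.
Real time: 13796 / (30000/1001) = 3452449/7500 s.
Target frame: (3452449/7500) × (48) = 13809796/625 ≈ 22095.674 → 22096.
At 48 labels/s: frame 22096 → 00:07:40:16.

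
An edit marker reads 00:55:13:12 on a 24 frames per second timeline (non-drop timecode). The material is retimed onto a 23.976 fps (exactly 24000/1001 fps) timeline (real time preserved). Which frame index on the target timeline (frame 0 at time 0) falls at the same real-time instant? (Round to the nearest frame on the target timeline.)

frame 79445

Source frame index: (0×3600 + 55×60 + 13) × 24 + 12 = 79524.
Real time: 79524 / (24) = 6627/2 s.
Target frame: (6627/2) × (24000/1001) = 79524000/1001 ≈ 79444.555 → 79445.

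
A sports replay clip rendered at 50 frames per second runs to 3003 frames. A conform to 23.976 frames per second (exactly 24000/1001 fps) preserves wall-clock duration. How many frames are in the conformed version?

1440 frames

Frames at target rate = 3003 × (24000/1001) / (50) = 1440.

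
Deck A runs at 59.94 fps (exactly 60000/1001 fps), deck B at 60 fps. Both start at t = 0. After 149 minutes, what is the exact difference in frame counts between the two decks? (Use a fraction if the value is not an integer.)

536400/1001 frames

149 min = 8940 s.
A emits 60000/1001 × 8940 = 536400000/1001 frames; B emits 60 × 8940 = 536400.
Difference = 536400/1001 frames (≈ 535.8641); B is ahead of A.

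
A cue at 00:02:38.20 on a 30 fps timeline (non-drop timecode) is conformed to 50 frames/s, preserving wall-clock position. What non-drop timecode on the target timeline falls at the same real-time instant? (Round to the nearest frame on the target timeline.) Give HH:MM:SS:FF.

Source frame index: (0×3600 + 2×60 + 38) × 30 + 20 = 4760.
Real time: 4760 / (30) = 476/3 s.
Target frame: (476/3) × (50) = 23800/3 ≈ 7933.333 → 7933.
At 50 labels/s: frame 7933 → 00:02:38:33.

00:02:38:33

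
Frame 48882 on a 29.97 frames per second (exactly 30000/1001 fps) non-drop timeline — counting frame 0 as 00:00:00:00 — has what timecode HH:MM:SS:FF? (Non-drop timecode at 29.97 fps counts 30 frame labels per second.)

00:27:09:12

48882 ÷ 30 = 1629 full seconds, remainder 12 frames.
1629 s = 0 h 27 min 9 s.
Timecode: 00:27:09:12.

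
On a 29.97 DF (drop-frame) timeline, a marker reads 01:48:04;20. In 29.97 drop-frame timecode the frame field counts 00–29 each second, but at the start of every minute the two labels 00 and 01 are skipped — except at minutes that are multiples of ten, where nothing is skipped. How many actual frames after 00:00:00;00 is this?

As if non-drop at 30 labels/s: (1 × 3600 + 48 × 60 + 4) × 30 + 20 = 194540.
Minute boundaries passed: 108; those not divisible by 10: 108 − 10 = 98; dropped labels = 2 × 98 = 196.
Actual frame index = 194540 − 196 = 194344.

194344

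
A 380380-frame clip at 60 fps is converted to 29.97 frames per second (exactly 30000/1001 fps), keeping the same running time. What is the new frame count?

Target frames = source frames × (target rate / source rate) = 380380 × (30000/1001)/(60) = 380380 × 500/1001 = 190000.

190000 frames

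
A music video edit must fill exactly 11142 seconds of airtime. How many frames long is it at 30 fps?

Frames = 11142 × 30 = 334260.

334260 frames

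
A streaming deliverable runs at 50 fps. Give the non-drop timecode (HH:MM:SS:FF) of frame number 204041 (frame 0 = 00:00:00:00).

01:08:00:41

204041 ÷ 50 = 4080 full seconds, remainder 41 frames.
4080 s = 1 h 8 min 0 s.
Timecode: 01:08:00:41.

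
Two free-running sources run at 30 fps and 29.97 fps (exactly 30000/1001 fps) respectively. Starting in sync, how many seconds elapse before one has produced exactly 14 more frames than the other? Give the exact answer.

7007/15 seconds

The gap grows by |30000/1001 − 30| = 30/1001 frames per second.
Time for a 14-frame gap: 14 ÷ (30/1001) = 7007/15 s.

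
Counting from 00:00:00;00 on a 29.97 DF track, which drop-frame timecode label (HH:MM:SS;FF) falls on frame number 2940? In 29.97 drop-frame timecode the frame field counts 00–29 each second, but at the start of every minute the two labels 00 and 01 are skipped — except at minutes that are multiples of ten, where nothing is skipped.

Ten DF minutes hold 17982 frames, so frame 2940 lies in block 0 (frames 0–17981) with 2940 frames into that block.
The block's first minute is 1800 frames and the rest 1798 each; 2940 frames reaches minute 1, so 0 × 18 + 1 × 2 = 2 labels have been skipped so far.
Adding those back, label number 2940 + 2 = 2942 at 30 labels/s is 98 s + 2 f = 0 h 1 min 38 s frame 2, i.e. 00:01:38;02.

00:01:38;02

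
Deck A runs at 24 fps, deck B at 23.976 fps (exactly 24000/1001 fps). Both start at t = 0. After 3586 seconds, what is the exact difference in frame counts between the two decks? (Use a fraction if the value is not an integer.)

A emits 24 × 3586 = 86064 frames; B emits 24000/1001 × 3586 = 7824000/91.
Difference = 7824/91 frames (≈ 85.9780); B is behind A.

7824/91 frames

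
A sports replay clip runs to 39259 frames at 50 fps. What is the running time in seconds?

785.18 seconds

Running time = 39259 / (50) = 785.18 s.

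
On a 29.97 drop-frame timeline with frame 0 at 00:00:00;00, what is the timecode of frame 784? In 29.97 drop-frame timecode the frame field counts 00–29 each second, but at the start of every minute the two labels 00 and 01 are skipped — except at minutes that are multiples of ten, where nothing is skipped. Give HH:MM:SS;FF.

Ten DF minutes hold 17982 frames, so frame 784 lies in block 0 (frames 0–17981) with 784 frames into that block.
The block's first minute is 1800 frames and the rest 1798 each; 784 frames reaches minute 0, so 0 × 18 + 0 × 2 = 0 labels have been skipped so far.
Adding those back, label number 784 + 0 = 784 at 30 labels/s is 26 s + 4 f = 0 h 0 min 26 s frame 4, i.e. 00:00:26;04.

00:00:26;04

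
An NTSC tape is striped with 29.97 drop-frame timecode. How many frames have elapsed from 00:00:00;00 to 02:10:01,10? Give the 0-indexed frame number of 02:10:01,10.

As if non-drop at 30 labels/s: (2 × 3600 + 10 × 60 + 1) × 30 + 10 = 234040.
Minute boundaries passed: 130; those not divisible by 10: 130 − 13 = 117; dropped labels = 2 × 117 = 234.
Actual frame index = 234040 − 234 = 233806.

233806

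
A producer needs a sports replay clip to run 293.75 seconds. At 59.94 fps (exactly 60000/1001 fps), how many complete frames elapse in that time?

17607 frames

Frames = 293.75 × 60000/1001 = 17625000/1001 ≈ 17607.3926.
Complete frames: 17607.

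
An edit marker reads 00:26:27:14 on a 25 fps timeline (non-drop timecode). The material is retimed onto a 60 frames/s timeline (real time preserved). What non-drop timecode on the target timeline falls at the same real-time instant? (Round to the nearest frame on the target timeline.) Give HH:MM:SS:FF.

00:26:27:34

Source frame index: (0×3600 + 26×60 + 27) × 25 + 14 = 39689.
Real time: 39689 / (25) = 39689/25 s.
Target frame: (39689/25) × (60) = 476268/5 ≈ 95253.600 → 95254.
At 60 labels/s: frame 95254 → 00:26:27:34.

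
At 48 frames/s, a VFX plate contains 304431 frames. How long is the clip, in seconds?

Running time = 304431 / (48) = 6342.3125 s.

6342.3125 seconds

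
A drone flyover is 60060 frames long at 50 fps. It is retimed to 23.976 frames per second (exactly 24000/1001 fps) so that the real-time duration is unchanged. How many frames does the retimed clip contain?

Target frames = source frames × (target rate / source rate) = 60060 × (24000/1001)/(50) = 60060 × 480/1001 = 28800.

28800 frames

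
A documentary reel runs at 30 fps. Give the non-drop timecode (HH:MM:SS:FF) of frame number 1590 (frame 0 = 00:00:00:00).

1590 ÷ 30 = 53 full seconds, remainder 0 frames.
53 s = 0 h 0 min 53 s.
Timecode: 00:00:53:00.

00:00:53:00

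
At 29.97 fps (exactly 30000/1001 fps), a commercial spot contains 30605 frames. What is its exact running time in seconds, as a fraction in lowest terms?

Running time = 30605 ÷ (30000/1001) = 30605 × 1001/30000 = 6127121/6000 s.

6127121/6000 seconds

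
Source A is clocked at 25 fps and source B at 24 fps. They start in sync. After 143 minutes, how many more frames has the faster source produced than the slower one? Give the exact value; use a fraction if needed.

143 min = 8580 s.
A emits 25 × 8580 = 214500 frames; B emits 24 × 8580 = 205920.
Difference = 8580 frames; B is behind A.

8580 frames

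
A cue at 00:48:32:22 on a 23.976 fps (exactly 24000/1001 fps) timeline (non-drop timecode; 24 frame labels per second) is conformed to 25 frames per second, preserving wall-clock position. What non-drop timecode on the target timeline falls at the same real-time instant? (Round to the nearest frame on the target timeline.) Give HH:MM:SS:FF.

Source frame index: (0×3600 + 48×60 + 32) × 24 + 22 = 69910.
Real time: 69910 / (24000/1001) = 6997991/2400 s.
Target frame: (6997991/2400) × (25) = 6997991/96 ≈ 72895.740 → 72896.
At 25 labels/s: frame 72896 → 00:48:35:21.

00:48:35:21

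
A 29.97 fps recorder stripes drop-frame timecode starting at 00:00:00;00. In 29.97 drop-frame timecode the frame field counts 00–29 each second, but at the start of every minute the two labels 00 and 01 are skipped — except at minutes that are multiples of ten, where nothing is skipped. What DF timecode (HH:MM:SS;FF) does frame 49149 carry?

00:27:19;29

Ten DF minutes hold 17982 frames, so frame 49149 lies in block 2 (frames 35964–53945) with 13185 frames into that block.
The block's first minute is 1800 frames and the rest 1798 each; 13185 frames reaches minute 7, so 2 × 18 + 7 × 2 = 50 labels have been skipped so far.
Adding those back, label number 49149 + 50 = 49199 at 30 labels/s is 1639 s + 29 f = 0 h 27 min 19 s frame 29, i.e. 00:27:19;29.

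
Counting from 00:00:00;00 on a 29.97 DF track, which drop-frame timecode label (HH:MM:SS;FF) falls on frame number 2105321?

Each 10-minute DF block holds 10 × 60 × 30 − 9 × 2 = 17982 frames. 2105321 ÷ 17982 → 117 full blocks, remainder 1427.
Within the partial block the first minute is 1800 frames and each further minute 1798, so 0 further minute boundaries passed. Total skipped labels = 18 × 117 + 2 × 0 = 2106.
Non-drop label index = 2105321 + 2106 = 2107427; at 30 labels/s that is 19:30:47:17, i.e. DF 19:30:47;17.

19:30:47;17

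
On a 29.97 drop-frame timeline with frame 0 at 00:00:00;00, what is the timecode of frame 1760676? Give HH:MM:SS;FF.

16:19:08;00

Each 10-minute DF block holds 10 × 60 × 30 − 9 × 2 = 17982 frames. 1760676 ÷ 17982 → 97 full blocks, remainder 16422.
Within the partial block the first minute is 1800 frames and each further minute 1798, so 9 further minute boundaries passed. Total skipped labels = 18 × 97 + 2 × 9 = 1764.
Non-drop label index = 1760676 + 1764 = 1762440; at 30 labels/s that is 16:19:08:00, i.e. DF 16:19:08;00.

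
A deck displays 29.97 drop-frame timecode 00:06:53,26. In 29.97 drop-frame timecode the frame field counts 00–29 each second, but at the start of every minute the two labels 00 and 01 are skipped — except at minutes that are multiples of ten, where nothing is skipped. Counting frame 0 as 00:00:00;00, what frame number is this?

12404

As if non-drop at 30 labels/s: (0 × 3600 + 6 × 60 + 53) × 30 + 26 = 12416.
Minute boundaries passed: 6; those not divisible by 10: 6 − 0 = 6; dropped labels = 2 × 6 = 12.
Actual frame index = 12416 − 12 = 12404.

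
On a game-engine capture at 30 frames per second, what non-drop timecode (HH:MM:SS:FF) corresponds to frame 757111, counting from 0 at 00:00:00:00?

07:00:37:01

757111 ÷ 30 = 25237 full seconds, remainder 1 frame.
25237 s = 7 h 0 min 37 s.
Timecode: 07:00:37:01.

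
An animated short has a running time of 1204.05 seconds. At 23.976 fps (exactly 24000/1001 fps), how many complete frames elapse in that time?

28868 frames

Frames = 1204.05 × 24000/1001 = 28897200/1001 ≈ 28868.3317.
Complete frames: 28868.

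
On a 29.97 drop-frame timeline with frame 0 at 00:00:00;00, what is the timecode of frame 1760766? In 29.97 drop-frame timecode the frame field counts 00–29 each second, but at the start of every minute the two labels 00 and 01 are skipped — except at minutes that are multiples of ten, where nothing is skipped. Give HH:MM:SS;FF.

16:19:11;00

Ten DF minutes hold 17982 frames, so frame 1760766 lies in block 97 (frames 1744254–1762235) with 16512 frames into that block.
The block's first minute is 1800 frames and the rest 1798 each; 16512 frames reaches minute 9, so 97 × 18 + 9 × 2 = 1764 labels have been skipped so far.
Adding those back, label number 1760766 + 1764 = 1762530 at 30 labels/s is 58751 s + 0 f = 16 h 19 min 11 s frame 0, i.e. 16:19:11;00.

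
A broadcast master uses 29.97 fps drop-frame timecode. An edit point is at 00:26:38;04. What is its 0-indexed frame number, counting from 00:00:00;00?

47896

Complete 10-minute blocks: 2, each 17982 frames → 35964.
Remaining 6 whole minutes in the current block: 1800 + 5 × 1798 = 10790 frames.
Within the current minute: 38 × 30 + 4 − 2 = 1142 (labels ;00/;01 skipped at this minute). Total = 35964 + 10790 + 1142 = 47896.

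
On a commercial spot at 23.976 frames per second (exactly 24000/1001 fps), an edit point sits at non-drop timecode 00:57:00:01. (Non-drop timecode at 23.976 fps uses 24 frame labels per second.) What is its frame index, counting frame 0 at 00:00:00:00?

82081

Total seconds to the label: (0 × 3600 + 57 × 60 + 0) = 3420.
Frame index = 3420 × 24 + 1 = 82081.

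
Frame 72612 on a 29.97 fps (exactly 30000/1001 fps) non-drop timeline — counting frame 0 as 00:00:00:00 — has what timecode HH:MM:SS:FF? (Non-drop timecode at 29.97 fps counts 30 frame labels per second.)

72612 ÷ 30 = 2420 full seconds, remainder 12 frames.
2420 s = 0 h 40 min 20 s.
Timecode: 00:40:20:12.

00:40:20:12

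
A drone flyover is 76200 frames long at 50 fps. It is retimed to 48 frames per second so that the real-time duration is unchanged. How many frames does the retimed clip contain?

73152 frames

Target frames = source frames × (target rate / source rate) = 76200 × (48)/(50) = 76200 × 24/25 = 73152.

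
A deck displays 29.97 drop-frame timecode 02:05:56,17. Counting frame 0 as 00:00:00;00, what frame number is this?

Complete 10-minute blocks: 12, each 17982 frames → 215784.
Remaining 5 whole minutes in the current block: 1800 + 4 × 1798 = 8992 frames.
Within the current minute: 56 × 30 + 17 − 2 = 1695 (labels ;00/;01 skipped at this minute). Total = 215784 + 8992 + 1695 = 226471.

226471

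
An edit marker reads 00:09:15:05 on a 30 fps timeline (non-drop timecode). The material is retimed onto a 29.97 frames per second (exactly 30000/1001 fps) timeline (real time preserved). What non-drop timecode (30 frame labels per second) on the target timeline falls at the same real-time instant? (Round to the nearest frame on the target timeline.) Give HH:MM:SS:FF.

00:09:14:18

Source frame index: (0×3600 + 9×60 + 15) × 30 + 5 = 16655.
Real time: 16655 / (30) = 3331/6 s.
Target frame: (3331/6) × (30000/1001) = 16655000/1001 ≈ 16638.362 → 16638.
At 30 labels/s: frame 16638 → 00:09:14:18.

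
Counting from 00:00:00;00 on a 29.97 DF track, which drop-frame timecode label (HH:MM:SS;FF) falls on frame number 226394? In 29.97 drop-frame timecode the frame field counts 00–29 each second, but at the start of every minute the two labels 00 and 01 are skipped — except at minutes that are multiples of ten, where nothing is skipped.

Ten DF minutes hold 17982 frames, so frame 226394 lies in block 12 (frames 215784–233765) with 10610 frames into that block.
The block's first minute is 1800 frames and the rest 1798 each; 10610 frames reaches minute 5, so 12 × 18 + 5 × 2 = 226 labels have been skipped so far.
Adding those back, label number 226394 + 226 = 226620 at 30 labels/s is 7554 s + 0 f = 2 h 5 min 54 s frame 0, i.e. 02:05:54;00.

02:05:54;00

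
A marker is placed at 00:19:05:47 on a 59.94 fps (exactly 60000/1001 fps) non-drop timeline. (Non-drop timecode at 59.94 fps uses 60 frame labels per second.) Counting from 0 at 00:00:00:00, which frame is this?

Total seconds to the label: (0 × 3600 + 19 × 60 + 5) = 1145.
Frame index = 1145 × 60 + 47 = 68747.

frame 68747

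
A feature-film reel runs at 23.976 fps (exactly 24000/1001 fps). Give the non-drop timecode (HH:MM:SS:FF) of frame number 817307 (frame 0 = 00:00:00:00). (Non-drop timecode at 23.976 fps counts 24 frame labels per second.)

09:27:34:11

817307 ÷ 24 = 34054 full seconds, remainder 11 frames.
34054 s = 9 h 27 min 34 s.
Timecode: 09:27:34:11.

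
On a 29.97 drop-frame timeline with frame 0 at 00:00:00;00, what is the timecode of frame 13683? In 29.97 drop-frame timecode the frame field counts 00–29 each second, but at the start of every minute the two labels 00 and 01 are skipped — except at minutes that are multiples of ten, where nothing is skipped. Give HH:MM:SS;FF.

Each 10-minute DF block holds 10 × 60 × 30 − 9 × 2 = 17982 frames. 13683 ÷ 17982 → 0 full blocks, remainder 13683.
Within the partial block the first minute is 1800 frames and each further minute 1798, so 7 further minute boundaries passed. Total skipped labels = 18 × 0 + 2 × 7 = 14.
Non-drop label index = 13683 + 14 = 13697; at 30 labels/s that is 00:07:36:17, i.e. DF 00:07:36;17.

00:07:36;17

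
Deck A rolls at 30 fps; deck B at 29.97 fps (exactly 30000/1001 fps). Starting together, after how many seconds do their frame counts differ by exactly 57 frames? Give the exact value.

The gap grows by |30000/1001 − 30| = 30/1001 frames per second.
Time for a 57-frame gap: 57 ÷ (30/1001) = 1901.9 s.

1901.9 seconds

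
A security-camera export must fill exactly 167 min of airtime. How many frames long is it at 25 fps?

250500 frames

167 min = 10020 s.
Frames = 10020 × 25 = 250500.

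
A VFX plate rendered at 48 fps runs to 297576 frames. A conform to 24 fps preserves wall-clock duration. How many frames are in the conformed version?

Target frames = source frames × (target rate / source rate) = 297576 × (24)/(48) = 297576 × 1/2 = 148788.

148788 frames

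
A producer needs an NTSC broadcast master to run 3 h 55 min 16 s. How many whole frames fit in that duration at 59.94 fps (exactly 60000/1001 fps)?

846113 frames

3 h 55 min 16 s = 14116 s.
Frames = 14116 × 60000/1001 = 846960000/1001 ≈ 846113.8861.
Complete frames: 846113.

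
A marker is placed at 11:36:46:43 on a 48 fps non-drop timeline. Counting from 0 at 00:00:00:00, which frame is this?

Total seconds to the label: (11 × 3600 + 36 × 60 + 46) = 41806.
Frame index = 41806 × 48 + 43 = 2006731.

2006731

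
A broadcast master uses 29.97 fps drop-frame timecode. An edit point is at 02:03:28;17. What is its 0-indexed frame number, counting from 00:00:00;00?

222035

Complete 10-minute blocks: 12, each 17982 frames → 215784.
Remaining 3 whole minutes in the current block: 1800 + 2 × 1798 = 5396 frames.
Within the current minute: 28 × 30 + 17 − 2 = 855 (labels ;00/;01 skipped at this minute). Total = 215784 + 5396 + 855 = 222035.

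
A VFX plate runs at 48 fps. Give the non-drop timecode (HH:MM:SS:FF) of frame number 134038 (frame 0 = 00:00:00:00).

134038 ÷ 48 = 2792 full seconds, remainder 22 frames.
2792 s = 0 h 46 min 32 s.
Timecode: 00:46:32:22.

00:46:32:22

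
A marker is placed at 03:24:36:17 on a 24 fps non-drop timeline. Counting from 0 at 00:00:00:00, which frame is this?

Total seconds to the label: (3 × 3600 + 24 × 60 + 36) = 12276.
Frame index = 12276 × 24 + 17 = 294641.

frame 294641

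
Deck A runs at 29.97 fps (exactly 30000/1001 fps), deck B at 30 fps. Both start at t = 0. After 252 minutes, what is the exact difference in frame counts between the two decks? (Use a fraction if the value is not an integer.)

252 min = 15120 s.
A emits 30000/1001 × 15120 = 64800000/143 frames; B emits 30 × 15120 = 453600.
Difference = 64800/143 frames (≈ 453.1469); B is ahead of A.

64800/143 frames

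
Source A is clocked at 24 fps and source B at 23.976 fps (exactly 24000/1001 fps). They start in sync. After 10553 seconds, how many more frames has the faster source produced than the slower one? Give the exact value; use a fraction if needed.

253272/1001 frames

A emits 24 × 10553 = 253272 frames; B emits 24000/1001 × 10553 = 253272000/1001.
Difference = 253272/1001 frames (≈ 253.0190); B is behind A.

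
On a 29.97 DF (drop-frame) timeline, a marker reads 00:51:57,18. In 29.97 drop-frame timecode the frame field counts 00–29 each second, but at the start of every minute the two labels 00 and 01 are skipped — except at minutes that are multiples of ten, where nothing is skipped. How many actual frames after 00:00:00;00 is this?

As if non-drop at 30 labels/s: (0 × 3600 + 51 × 60 + 57) × 30 + 18 = 93528.
Minute boundaries passed: 51; those not divisible by 10: 51 − 5 = 46; dropped labels = 2 × 46 = 92.
Actual frame index = 93528 − 92 = 93436.

93436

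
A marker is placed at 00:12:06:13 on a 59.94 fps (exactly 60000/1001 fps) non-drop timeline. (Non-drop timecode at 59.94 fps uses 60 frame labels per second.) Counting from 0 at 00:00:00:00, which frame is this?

43573

Total seconds to the label: (0 × 3600 + 12 × 60 + 6) = 726.
Frame index = 726 × 60 + 13 = 43573.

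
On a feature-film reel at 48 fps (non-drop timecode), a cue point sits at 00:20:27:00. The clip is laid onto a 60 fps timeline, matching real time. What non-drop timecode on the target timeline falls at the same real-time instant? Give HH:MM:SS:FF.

00:20:27:00

Source frame index: (0×3600 + 20×60 + 27) × 48 + 0 = 58896.
Real time: 58896 / (48) = 1227 s.
Target frame: (1227) × (60) = 73620.
At 60 labels/s: frame 73620 → 00:20:27:00.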